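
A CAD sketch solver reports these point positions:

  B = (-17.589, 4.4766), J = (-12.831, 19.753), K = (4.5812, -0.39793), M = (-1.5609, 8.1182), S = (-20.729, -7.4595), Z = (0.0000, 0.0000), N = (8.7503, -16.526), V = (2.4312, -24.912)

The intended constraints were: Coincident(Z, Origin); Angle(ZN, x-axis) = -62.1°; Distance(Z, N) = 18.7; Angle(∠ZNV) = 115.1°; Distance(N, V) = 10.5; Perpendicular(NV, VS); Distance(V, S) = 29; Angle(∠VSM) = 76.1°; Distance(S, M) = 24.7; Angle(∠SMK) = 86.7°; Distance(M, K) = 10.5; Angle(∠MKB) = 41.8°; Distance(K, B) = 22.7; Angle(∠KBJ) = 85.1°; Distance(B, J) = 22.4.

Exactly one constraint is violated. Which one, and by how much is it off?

Distance(B, J) = 22.4 — off by 6.40.

Z = (0.00, 0.00) ✓; ZN at -62.10° ✓; |ZN| = 18.70 ✓; ∠ZNV = 115.1° ✓; |NV| = 10.50 ✓; ∠(NV, VS) = 90.00° ✓; |VS| = 29.00 ✓; ∠VSM = 76.10° ✓; |SM| = 24.70 ✓; ∠SMK = 86.70° ✓; |MK| = 10.50 ✓; ∠MKB = 41.80° ✓; |KB| = 22.70 ✓; ∠KBJ = 85.10° ✓; |BJ| = 16.00 ✗.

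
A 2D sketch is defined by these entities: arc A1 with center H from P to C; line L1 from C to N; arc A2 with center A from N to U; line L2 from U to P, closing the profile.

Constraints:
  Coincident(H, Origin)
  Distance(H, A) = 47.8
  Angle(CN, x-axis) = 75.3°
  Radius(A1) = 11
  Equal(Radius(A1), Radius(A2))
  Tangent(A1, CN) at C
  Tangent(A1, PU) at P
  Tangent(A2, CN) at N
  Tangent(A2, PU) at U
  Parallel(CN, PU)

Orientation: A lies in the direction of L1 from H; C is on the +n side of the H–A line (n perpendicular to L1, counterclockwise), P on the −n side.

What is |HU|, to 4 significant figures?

49.05

The slot axis is L1's direction at 75.3°, so u = (cos 75.3°, sin 75.3°) = (0.2538, 0.9673) and n = (−sin 75.3°, cos 75.3°) = (-0.9673, 0.2538). H is at the origin and A lies 47.8 along u from H, so A = 47.8·u = (12.13, 46.24). Tangency of A1 to both parallel lines with radius 11.0 puts C and P at H ± 11.0·n: C = (-10.64, 2.791), P = (10.64, -2.791). Equal radii place N and U the same way about A: N = A + 11.0·n = (1.490, 49.03), U = A − 11.0·n = (22.77, 43.44). Then |HU| = |U − H| = 49.05.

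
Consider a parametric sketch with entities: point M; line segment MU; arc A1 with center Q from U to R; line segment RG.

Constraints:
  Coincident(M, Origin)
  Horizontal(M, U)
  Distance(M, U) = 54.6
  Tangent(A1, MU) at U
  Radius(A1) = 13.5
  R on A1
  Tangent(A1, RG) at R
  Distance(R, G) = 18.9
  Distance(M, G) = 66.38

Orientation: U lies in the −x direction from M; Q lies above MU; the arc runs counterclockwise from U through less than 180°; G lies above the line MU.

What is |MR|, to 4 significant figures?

48.92

M is at the origin; M and U share the same y with |MU| = 54.6 and U on the −x side, so U = (-54.60, 0.000). The tangent condition forces QU to be normal to MU, so Q = U + (0, 13.5) = (-54.60, 13.50). Since QR ⟂ RG (tangency), |QG| = √(13.5² + 18.9²) = 23.23 regardless of where R sits on A1. So G lies on both circle(M, 66.38) and circle(Q, 23.23); the above-MU intersection is G = (-55.30, 36.72). R is the foot of the tangent from G: R = (-43.86, 21.67).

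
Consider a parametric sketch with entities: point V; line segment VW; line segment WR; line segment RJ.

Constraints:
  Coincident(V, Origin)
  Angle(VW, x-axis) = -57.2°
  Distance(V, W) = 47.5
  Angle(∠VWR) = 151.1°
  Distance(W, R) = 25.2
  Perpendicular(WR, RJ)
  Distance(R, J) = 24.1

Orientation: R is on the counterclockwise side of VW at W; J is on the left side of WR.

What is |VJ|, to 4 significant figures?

66.79

∠VWR = 151.1°, so WR runs at -57.2° + (180° − 151.1°) = -28.30° from the x-axis; with |WR| = 25.2, R = W + 25.2·(cos -28.30°, sin -28.30°) = (47.92, -51.87). WR ⟂ RJ; with |RJ| = 24.1 on the left of WR, J = R + 24.1·(0.4741, 0.8805) = (59.34, -30.65). Then |VJ| = |J − V| = 66.79.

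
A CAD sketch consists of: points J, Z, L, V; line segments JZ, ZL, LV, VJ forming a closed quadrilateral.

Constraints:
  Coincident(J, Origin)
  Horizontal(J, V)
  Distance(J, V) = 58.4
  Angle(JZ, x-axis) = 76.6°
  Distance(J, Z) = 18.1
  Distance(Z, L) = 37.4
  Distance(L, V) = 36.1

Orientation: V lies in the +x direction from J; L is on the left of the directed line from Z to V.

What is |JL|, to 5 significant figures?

49.784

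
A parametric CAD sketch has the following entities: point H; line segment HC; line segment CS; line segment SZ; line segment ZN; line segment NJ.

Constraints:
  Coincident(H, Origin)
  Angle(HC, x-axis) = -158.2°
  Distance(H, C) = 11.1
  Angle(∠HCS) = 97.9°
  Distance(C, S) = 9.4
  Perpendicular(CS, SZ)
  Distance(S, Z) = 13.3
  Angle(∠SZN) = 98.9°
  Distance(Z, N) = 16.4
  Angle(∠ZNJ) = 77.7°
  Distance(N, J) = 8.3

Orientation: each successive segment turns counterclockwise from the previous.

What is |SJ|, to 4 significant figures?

17.43

∠SZN = 98.9° gives ZN at 95.00° from the x-axis; with |ZN| = 16.4, N = (3.433, 6.286). ∠ZNJ = 77.7° gives NJ at -162.7° from the x-axis; with |NJ| = 8.3, J = (-4.491, 3.817). Then |SJ| = |J − S| = 17.43.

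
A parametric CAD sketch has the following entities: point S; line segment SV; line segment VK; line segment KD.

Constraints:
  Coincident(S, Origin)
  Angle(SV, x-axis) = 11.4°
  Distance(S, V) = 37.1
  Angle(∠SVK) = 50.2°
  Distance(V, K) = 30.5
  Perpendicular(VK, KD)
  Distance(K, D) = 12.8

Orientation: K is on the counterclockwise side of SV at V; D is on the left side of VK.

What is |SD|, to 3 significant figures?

17.1

S is at the origin; SV runs at 11.4° with length 37.1, so V = 37.1·(cos 11.4°, sin 11.4°) = (36.4, 7.33). ∠SVK = 50.2°, so VK runs at 11.4° + (180° − 50.2°) = 141° from the x-axis; with |VK| = 30.5, K = V + 30.5·(cos 141°, sin 141°) = (12.6, 26.4). VK is perpendicular to KD; with |KD| = 12.8 on the left of VK, D = K + 12.8·(-0.627, -0.779) = (4.58, 16.5). Then |SD| = |D − S| = 17.1.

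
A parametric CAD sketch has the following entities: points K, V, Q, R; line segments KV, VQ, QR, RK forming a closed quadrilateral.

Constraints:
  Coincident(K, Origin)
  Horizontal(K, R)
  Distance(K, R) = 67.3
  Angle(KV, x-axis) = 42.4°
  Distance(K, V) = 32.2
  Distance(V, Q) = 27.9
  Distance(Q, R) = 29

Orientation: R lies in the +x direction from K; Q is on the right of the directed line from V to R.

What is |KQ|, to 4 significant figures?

38.43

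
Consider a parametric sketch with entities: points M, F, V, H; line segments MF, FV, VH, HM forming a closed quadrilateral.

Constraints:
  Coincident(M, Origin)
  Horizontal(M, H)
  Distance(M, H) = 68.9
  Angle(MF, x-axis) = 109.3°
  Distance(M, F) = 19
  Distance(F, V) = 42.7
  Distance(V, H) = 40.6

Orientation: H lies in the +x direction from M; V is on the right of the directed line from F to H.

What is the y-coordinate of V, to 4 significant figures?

-6.402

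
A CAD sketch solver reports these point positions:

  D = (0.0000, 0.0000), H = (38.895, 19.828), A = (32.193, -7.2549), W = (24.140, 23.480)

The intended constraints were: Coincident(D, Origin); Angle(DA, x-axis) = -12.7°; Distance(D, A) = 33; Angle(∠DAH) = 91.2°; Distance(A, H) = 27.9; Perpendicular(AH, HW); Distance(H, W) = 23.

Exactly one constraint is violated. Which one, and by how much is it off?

Distance(H, W) = 23 — off by 7.80.

D = (0.00, 0.00) ✓; DA at -12.70° ✓; |DA| = 33.00 ✓; ∠DAH = 91.20° ✓; |AH| = 27.90 ✓; ∠(AH, HW) = 90.00° ✓; |HW| = 15.20 ✗.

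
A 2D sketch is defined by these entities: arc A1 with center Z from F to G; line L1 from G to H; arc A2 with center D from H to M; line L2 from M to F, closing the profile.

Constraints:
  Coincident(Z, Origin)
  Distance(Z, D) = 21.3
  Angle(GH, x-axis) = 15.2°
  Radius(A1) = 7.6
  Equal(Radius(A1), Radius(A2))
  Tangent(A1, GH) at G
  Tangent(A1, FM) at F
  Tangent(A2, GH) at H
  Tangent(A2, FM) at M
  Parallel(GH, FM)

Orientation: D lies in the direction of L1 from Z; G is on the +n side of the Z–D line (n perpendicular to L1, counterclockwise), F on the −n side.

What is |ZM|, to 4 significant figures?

22.62

The slot axis is L1's direction at 15.2°, so u = (cos 15.2°, sin 15.2°) = (0.9650, 0.2622) and n = (−sin 15.2°, cos 15.2°) = (-0.2622, 0.9650). Z is at the origin and D lies 21.3 along u from Z, so D = 21.3·u = (20.55, 5.585). Tangency of A1 to both parallel lines with radius 7.6 puts G and F at Z ± 7.6·n: G = (-1.993, 7.334), F = (1.993, -7.334). Equal radii place H and M the same way about D: H = D + 7.6·n = (18.56, 12.92), M = D − 7.6·n = (22.55, -1.749). Then |ZM| = |M − Z| = 22.62.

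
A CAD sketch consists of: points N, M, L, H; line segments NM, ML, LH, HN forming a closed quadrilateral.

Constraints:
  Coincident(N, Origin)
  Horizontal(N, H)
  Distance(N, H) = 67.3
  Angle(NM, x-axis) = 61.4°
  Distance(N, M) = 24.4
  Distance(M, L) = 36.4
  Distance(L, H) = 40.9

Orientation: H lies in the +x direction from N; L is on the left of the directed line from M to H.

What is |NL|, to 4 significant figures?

57.27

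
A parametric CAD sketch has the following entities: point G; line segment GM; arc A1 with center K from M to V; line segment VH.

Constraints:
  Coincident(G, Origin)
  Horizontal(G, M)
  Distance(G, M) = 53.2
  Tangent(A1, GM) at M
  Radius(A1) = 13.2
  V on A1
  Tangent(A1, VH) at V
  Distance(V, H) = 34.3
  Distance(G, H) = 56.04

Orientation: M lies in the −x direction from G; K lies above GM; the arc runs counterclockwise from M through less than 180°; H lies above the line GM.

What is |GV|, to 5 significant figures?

41.646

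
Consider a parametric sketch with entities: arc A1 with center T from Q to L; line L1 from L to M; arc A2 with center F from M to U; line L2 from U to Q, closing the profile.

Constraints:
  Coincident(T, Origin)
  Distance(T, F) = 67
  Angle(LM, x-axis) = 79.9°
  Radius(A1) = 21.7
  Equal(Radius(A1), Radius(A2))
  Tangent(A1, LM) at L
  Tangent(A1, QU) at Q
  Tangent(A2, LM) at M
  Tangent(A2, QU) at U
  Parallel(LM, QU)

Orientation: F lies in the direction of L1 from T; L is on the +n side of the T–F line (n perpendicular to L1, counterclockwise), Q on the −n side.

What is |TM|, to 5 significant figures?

70.426

The slot axis is L1's direction at 79.9°, so u = (cos 79.9°, sin 79.9°) = (0.17537, 0.98450) and n = (−sin 79.9°, cos 79.9°) = (-0.98450, 0.17537). T is at the origin and F lies 67.0 along u from T, so F = 67.0·u = (11.750, 65.962). Tangency of A1 to both parallel lines with radius 21.7 puts L and Q at T ± 21.7·n: L = (-21.364, 3.8055), Q = (21.364, -3.8055). Equal radii place M and U the same way about F: M = F + 21.7·n = (-9.6141, 69.767), U = F − 21.7·n = (33.113, 62.156). Then |TM| = |M − T| = 70.426.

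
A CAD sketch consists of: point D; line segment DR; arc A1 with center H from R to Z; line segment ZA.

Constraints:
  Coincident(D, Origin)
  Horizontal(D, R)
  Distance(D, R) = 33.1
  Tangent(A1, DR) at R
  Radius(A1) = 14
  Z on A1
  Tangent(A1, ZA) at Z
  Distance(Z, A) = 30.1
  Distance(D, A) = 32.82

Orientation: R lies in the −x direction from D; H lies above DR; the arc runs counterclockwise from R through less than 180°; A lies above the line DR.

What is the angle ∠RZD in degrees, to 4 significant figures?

133.2°

D is at the origin; D and R share the same y with |DR| = 33.1 and R on the −x side, so R = (-33.10, 0.000). Since A1 is tangent to DR there, HR ⟂ DR, so H = R + (0, 14) = (-33.10, 14.00). Since HZ ⟂ ZA (tangency), |HA| = √(14.0² + 30.1²) = 33.20 regardless of where Z sits on A1. So A lies on both circle(D, 32.82) and circle(H, 33.20); the above-DR intersection is A = (-5.446, 32.36). Z is the foot of the tangent from A: Z = (-21.16, 6.692).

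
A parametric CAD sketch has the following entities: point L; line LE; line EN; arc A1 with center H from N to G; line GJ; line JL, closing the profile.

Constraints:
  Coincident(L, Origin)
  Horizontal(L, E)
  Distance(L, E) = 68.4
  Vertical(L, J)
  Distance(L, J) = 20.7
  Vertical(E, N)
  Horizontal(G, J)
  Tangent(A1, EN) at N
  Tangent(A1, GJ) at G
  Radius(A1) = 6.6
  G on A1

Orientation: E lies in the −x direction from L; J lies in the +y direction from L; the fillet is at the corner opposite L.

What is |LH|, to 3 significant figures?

63.4

L is at the origin; L and E share the same y with |LE| = 68.4 and E on the −x side, so E = (-68.4, 0.00). L and J share the same x with |LJ| = 20.7 and J on the +y side, so J = (0.00, 20.7). The virtual corner opposite L is at (-68.4, 20.7). The tangent condition forces HN to be normal to EN and since A1 is tangent to GJ there, HG ⟂ GJ, with radius 6.6, so the center H sits 6.6 in from both sides at H = (-61.8, 14.1). Then |LH| = |H − L| = 63.4.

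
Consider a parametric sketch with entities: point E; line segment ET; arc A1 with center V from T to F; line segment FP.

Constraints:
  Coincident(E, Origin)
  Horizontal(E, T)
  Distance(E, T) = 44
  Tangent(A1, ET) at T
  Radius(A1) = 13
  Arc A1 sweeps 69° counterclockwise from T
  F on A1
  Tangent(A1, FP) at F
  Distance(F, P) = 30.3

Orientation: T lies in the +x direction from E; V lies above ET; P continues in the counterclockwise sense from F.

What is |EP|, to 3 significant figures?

76.4

On A1, T sits at bearing -90° from V; a 69° counterclockwise sweep puts F at bearing -21°, so F = V + 13.0·(cos -21°, sin -21°) = (56.1, 8.34). Since A1 is tangent to FP there, VF ⟂ FP, so FP runs along (−sin -21°, cos -21°); with |FP| = 30.3, P = (67.0, 36.6). Then |EP| = |P − E| = 76.4.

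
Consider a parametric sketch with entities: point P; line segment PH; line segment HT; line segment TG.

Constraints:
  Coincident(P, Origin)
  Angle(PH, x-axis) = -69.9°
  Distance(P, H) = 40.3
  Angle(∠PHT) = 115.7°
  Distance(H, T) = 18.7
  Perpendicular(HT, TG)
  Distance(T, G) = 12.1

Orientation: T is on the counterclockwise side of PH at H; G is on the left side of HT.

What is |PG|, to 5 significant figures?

43.532

P is at the origin; PH runs at -69.9° with length 40.3, so H = 40.3·(cos -69.9°, sin -69.9°) = (13.849, -37.845). ∠PHT = 115.7°, so HT runs at -69.9° + (180° − 115.7°) = -5.6000° from the x-axis; with |HT| = 18.7, T = H + 18.7·(cos -5.6000°, sin -5.6000°) = (32.460, -39.670). The perpendicularity gives TG at right angles to HT; with |TG| = 12.1 on the left of HT, G = T + 12.1·(0.097583, 0.99523) = (33.641, -27.628). Then |PG| = |G − P| = 43.532.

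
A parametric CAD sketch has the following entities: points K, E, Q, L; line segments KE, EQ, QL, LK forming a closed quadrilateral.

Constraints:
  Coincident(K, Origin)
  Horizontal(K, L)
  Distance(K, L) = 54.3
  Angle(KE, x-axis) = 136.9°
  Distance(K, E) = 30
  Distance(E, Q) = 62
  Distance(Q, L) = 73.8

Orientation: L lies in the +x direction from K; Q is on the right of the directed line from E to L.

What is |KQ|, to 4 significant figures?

40.63

K is at the origin; KL is horizontal with |KL| = 54.3 and L in +x, so L = (54.3, 0). KE runs at 136.9° with |KE| = 30.0, so E = (-21.90, 20.50). Q is determined by |EQ| = 62.0 and |QL| = 73.8 together: it lies at the intersection of circle(E, 62.0) and circle(L, 73.8). With |EL| = 78.91, the foot of the radical line on EL is 29.30 from E and the perpendicular offset is √(62.0² − 29.30²) = 54.64. Taking the right-of-EL solution: Q = (-7.800, -39.88).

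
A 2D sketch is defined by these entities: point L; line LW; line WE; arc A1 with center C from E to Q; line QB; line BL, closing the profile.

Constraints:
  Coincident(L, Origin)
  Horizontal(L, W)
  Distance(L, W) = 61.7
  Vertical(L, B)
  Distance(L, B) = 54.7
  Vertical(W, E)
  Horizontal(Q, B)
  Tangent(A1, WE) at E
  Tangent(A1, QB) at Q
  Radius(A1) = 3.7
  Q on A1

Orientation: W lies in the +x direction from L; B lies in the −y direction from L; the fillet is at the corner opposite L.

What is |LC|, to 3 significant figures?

77.2

L is at the origin; LW is horizontal with |LW| = 61.7 and W on the +x side, so W = (61.7, 0.00). L and B share the same x with |LB| = 54.7 and B on the −y side, so B = (0.00, -54.7). The virtual corner opposite L is at (61.7, -54.7). The tangent condition forces CE to be normal to WE and tangency of A1 to QB means the radius CQ is perpendicular to QB, with radius 3.7, so the center C sits 3.7 in from both sides at C = (58.0, -51.0). Then |LC| = |C − L| = 77.2.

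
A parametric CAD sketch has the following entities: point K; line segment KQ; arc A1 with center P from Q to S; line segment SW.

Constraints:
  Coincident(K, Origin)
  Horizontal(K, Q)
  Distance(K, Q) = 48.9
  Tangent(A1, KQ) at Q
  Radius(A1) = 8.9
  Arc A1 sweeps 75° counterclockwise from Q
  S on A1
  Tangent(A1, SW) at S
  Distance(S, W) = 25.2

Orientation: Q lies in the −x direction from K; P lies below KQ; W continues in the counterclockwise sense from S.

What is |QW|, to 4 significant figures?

34.43

K is at the origin; KQ is horizontal with |KQ| = 48.9 and Q on the −x side, so Q = (-48.90, 0.000). A1 meets KQ tangentially, so PQ is at right angles to KQ, so P = Q + (0, -8.9) = (-48.90, -8.900). On A1, Q sits at bearing 90° from P; a 75° counterclockwise sweep puts S at bearing 165°, so S = P + 8.9·(cos 165°, sin 165°) = (-57.50, -6.597). Since A1 is tangent to SW there, PS ⟂ SW, so SW runs along (−sin 165°, cos 165°); with |SW| = 25.2, W = (-64.02, -30.94). Then |QW| = |W − Q| = 34.43.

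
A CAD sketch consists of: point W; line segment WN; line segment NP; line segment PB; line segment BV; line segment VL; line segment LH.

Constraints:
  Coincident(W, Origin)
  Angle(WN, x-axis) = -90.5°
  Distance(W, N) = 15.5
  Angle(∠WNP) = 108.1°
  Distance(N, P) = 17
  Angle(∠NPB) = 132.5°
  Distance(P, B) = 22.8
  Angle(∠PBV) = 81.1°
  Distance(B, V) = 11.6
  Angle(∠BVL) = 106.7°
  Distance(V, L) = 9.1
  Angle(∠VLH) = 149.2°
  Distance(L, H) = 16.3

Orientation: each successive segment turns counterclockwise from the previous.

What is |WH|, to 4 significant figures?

19.73

∠BVL = 106.7° gives VL at -158.9° from the x-axis; with |VL| = 9.1, L = (20.34, -4.013). ∠VLH = 149.2° gives LH at -128.1° from the x-axis; with |LH| = 16.3, H = (10.28, -16.84). Then |WH| = |H − W| = 19.73.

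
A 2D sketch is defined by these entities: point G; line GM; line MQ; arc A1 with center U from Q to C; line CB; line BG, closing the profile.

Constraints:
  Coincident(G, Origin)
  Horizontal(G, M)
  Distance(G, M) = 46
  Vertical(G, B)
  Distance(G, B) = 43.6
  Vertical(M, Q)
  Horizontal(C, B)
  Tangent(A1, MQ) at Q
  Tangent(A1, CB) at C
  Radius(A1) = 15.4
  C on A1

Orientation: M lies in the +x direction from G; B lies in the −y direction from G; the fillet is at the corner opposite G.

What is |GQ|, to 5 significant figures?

53.956

The virtual corner opposite G is at (46.000, -43.600). A1 meets MQ tangentially, so UQ is at right angles to MQ and A1 meets CB tangentially, so UC is at right angles to CB, with radius 15.4, so the center U sits 15.4 in from both sides at U = (30.600, -28.200). That places the tangent points at Q = (46.000, -28.200) on MQ and C = (30.600, -43.600) on CB. Then |GQ| = |Q − G| = 53.956.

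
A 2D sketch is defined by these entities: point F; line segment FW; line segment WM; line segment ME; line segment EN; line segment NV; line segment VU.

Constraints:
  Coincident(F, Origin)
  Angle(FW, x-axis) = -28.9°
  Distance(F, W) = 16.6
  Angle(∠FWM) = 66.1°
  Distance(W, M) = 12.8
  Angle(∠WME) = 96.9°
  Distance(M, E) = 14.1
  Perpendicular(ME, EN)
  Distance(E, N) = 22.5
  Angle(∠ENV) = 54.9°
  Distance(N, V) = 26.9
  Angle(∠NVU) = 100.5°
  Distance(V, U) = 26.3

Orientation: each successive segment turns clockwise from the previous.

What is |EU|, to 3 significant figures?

20.2

F is at the origin; FW runs at -28.9° with length 16.6, so W = (14.5, -8.02). ∠FWM = 66.1° gives WM at -143° from the x-axis; with |WM| = 12.8, M = (4.34, -15.8). ∠WME = 96.9° gives ME at 134° from the x-axis; with |ME| = 14.1, E = (-5.48, -5.64). The perpendicularity gives EN at right angles to ME, so EN runs at 44.1°; with |EN| = 22.5, N = (10.7, 10.0). ∠ENV = 54.9° gives NV at -81.0° from the x-axis; with |NV| = 26.9, V = (14.9, -16.5). ∠NVU = 100.5° gives VU at -160° from the x-axis; with |VU| = 26.3, U = (-9.90, -25.3). Then |EU| = |U − E| = 20.2.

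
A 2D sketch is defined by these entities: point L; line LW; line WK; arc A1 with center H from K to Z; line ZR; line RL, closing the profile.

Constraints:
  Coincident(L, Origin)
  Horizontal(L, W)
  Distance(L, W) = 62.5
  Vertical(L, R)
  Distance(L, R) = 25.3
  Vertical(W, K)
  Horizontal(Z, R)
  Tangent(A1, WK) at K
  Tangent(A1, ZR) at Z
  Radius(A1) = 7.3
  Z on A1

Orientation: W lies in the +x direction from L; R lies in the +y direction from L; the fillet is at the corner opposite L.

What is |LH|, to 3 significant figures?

58.1

L is at the origin; LW is horizontal with |LW| = 62.5 and W on the +x side, so W = (62.5, 0.00). LR is vertical with |LR| = 25.3 and R on the +y side, so R = (0.00, 25.3). The virtual corner opposite L is at (62.5, 25.3). Tangency of A1 to WK means the radius HK is perpendicular to WK and the tangent condition forces HZ to be normal to ZR, with radius 7.3, so the center H sits 7.3 in from both sides at H = (55.2, 18.0). Then |LH| = |H − L| = 58.1.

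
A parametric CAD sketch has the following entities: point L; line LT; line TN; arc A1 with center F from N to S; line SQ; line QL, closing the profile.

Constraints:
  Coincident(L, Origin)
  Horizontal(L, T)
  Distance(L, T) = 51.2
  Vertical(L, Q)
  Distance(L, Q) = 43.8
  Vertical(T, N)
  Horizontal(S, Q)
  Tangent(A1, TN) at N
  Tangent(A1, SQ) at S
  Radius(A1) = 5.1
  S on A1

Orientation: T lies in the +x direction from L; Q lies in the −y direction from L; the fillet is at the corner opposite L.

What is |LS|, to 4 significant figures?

63.59

L is at the origin; L and T share the same y with |LT| = 51.2 and T on the +x side, so T = (51.20, 0.000). LQ is vertical with |LQ| = 43.8 and Q on the −y side, so Q = (0.000, -43.80). The virtual corner opposite L is at (51.20, -43.80). Tangency of A1 to TN means the radius FN is perpendicular to TN and since A1 is tangent to SQ there, FS ⟂ SQ, with radius 5.1, so the center F sits 5.1 in from both sides at F = (46.10, -38.70). That places the tangent points at N = (51.20, -38.70) on TN and S = (46.10, -43.80) on SQ. Then |LS| = |S − L| = 63.59.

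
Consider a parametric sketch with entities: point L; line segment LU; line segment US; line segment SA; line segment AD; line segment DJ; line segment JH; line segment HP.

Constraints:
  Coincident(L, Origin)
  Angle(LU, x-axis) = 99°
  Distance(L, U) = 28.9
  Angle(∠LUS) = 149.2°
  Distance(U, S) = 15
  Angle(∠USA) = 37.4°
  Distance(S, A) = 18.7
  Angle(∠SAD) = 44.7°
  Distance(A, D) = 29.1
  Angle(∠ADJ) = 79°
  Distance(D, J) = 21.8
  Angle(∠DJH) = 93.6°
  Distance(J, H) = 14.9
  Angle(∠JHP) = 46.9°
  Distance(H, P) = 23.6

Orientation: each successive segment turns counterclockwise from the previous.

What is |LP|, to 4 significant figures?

45.45

∠DJH = 93.6° gives JH at -124.9° from the x-axis; with |JH| = 14.9, H = (-20.91, 42.01). ∠JHP = 46.9° gives HP at 8.200° from the x-axis; with |HP| = 23.6, P = (2.452, 45.38). Then |LP| = |P − L| = 45.45.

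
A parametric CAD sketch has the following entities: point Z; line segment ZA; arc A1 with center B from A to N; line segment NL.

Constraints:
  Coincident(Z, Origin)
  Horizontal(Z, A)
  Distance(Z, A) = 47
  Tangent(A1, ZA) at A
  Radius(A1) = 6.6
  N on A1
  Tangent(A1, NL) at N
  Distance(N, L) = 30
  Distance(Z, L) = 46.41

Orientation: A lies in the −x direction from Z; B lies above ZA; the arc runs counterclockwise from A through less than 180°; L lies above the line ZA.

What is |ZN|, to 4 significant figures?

40.95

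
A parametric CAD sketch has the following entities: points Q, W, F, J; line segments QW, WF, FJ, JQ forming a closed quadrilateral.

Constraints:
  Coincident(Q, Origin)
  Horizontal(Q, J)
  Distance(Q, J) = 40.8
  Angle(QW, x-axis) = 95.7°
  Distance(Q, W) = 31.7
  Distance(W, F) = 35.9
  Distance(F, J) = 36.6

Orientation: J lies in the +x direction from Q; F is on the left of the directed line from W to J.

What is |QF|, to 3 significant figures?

48.3

Q is at the origin; Q and J share the same y with |QJ| = 40.8 and J in +x, so J = (40.8, 0). QW runs at 95.7° with |QW| = 31.7, so W = (-3.15, 31.5). F is determined by |WF| = 35.9 and |FJ| = 36.6 together: it lies at the intersection of circle(W, 35.9) and circle(J, 36.6). With |WJ| = 54.1, the foot of the radical line on WJ is 26.6 from W and the perpendicular offset is √(35.9² − 26.6²) = 24.1. Taking the left-of-WJ solution: F = (32.5, 35.7).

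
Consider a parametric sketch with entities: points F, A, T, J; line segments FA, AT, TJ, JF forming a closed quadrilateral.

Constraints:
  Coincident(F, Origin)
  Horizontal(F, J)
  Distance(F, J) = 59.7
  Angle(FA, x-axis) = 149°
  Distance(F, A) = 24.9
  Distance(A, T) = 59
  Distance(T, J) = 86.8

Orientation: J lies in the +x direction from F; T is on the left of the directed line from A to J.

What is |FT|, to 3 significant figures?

66.4

Checks: |AT| = 59.00 ✓; |TJ| = 86.80 ✓.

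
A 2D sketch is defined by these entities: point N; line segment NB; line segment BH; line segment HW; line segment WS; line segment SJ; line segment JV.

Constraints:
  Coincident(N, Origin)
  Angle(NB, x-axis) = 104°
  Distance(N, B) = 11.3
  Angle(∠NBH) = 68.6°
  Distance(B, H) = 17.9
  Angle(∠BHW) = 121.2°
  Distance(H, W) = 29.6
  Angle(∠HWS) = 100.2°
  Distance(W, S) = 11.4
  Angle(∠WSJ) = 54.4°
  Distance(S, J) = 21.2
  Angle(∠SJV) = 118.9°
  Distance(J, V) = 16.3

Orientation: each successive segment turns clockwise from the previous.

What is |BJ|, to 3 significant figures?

25.4

N is at the origin; NB runs at 104.0° with length 11.3, so B = (-2.73, 11.0). ∠NBH = 68.6° gives BH at -7.40° from the x-axis; with |BH| = 17.9, H = (15.0, 8.66). ∠BHW = 121.2° gives HW at -66.2° from the x-axis; with |HW| = 29.6, W = (27.0, -18.4). ∠HWS = 100.2° gives WS at -146° from the x-axis; with |WS| = 11.4, S = (17.5, -24.8). ∠WSJ = 54.4° gives SJ at 88.4° from the x-axis; with |SJ| = 21.2, J = (18.1, -3.61). Then |BJ| = |J − B| = 25.4.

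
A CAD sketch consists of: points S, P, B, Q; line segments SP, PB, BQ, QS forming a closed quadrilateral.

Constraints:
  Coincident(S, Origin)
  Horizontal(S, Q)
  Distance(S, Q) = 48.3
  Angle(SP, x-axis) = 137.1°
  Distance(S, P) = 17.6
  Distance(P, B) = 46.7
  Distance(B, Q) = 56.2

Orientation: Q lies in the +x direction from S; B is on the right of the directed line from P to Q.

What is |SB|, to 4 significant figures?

32.28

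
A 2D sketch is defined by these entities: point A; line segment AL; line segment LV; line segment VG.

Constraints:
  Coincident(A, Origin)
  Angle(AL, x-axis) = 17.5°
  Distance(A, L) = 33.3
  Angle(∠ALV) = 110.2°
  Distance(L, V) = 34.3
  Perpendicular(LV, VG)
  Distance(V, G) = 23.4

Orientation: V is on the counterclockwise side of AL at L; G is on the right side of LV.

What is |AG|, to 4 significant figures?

71.30

A is at the origin; AL runs at 17.5° with length 33.3, so L = 33.3·(cos 17.5°, sin 17.5°) = (31.76, 10.01). ∠ALV = 110.2°, so LV runs at 17.5° + (180° − 110.2°) = 87.30° from the x-axis; with |LV| = 34.3, V = L + 34.3·(cos 87.30°, sin 87.30°) = (33.37, 44.28). LV ⟂ VG; with |VG| = 23.4 on the right of LV, G = V + 23.4·(0.9989, -0.04711) = (56.75, 43.17). Then |AG| = |G − A| = 71.30.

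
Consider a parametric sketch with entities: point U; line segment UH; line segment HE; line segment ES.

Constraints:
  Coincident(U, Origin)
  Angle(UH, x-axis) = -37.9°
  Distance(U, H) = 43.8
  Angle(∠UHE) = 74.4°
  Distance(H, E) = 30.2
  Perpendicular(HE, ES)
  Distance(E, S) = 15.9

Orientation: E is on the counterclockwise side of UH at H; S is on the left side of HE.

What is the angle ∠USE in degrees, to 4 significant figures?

145.0°

U is at the origin; UH runs at -37.9° with length 43.8, so H = 43.8·(cos -37.9°, sin -37.9°) = (34.56, -26.91). ∠UHE = 74.4°, so HE runs at -37.9° + (180° − 74.4°) = 67.70° from the x-axis; with |HE| = 30.2, E = H + 30.2·(cos 67.70°, sin 67.70°) = (46.02, 1.036). The perpendicularity gives ES at right angles to HE; with |ES| = 15.9 on the left of HE, S = E + 15.9·(-0.9252, 0.3795) = (31.31, 7.069). Then cos ∠USE = SU·SE / (|SU||SE|), giving 145.0°.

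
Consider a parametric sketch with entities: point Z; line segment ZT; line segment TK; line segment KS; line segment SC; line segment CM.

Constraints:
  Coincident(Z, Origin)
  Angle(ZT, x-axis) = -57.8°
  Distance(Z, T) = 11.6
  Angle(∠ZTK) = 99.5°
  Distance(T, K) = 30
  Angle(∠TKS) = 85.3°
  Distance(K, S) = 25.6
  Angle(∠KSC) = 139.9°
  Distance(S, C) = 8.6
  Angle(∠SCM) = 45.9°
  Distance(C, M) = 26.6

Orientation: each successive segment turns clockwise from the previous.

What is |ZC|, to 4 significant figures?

31.17

Z is at the origin; ZT runs at -57.8° with length 11.6, so T = (6.181, -9.816). ∠ZTK = 99.5° gives TK at -138.3° from the x-axis; with |TK| = 30.0, K = (-16.22, -29.77). ∠TKS = 85.3° gives KS at 127.0° from the x-axis; with |KS| = 25.6, S = (-31.62, -9.328). ∠KSC = 139.9° gives SC at 86.90° from the x-axis; with |SC| = 8.6, C = (-31.16, -0.7403). Then |ZC| = |C − Z| = 31.17.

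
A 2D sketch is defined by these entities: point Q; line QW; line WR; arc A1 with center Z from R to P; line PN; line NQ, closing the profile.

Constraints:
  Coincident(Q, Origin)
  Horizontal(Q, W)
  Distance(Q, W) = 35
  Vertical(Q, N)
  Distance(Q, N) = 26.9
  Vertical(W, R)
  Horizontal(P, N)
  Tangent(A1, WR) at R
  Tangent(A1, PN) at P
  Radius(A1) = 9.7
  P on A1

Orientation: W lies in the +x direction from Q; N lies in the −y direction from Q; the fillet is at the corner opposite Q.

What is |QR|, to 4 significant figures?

39.00

Q is at the origin; QW is horizontal with |QW| = 35.0 and W on the +x side, so W = (35.00, 0.000). Q and N share the same x with |QN| = 26.9 and N on the −y side, so N = (0.000, -26.90). The virtual corner opposite Q is at (35.00, -26.90). A1 meets WR tangentially, so ZR is at right angles to WR and A1 meets PN tangentially, so ZP is at right angles to PN, with radius 9.7, so the center Z sits 9.7 in from both sides at Z = (25.30, -17.20). That places the tangent points at R = (35.00, -17.20) on WR and P = (25.30, -26.90) on PN. Then |QR| = |R − Q| = 39.00.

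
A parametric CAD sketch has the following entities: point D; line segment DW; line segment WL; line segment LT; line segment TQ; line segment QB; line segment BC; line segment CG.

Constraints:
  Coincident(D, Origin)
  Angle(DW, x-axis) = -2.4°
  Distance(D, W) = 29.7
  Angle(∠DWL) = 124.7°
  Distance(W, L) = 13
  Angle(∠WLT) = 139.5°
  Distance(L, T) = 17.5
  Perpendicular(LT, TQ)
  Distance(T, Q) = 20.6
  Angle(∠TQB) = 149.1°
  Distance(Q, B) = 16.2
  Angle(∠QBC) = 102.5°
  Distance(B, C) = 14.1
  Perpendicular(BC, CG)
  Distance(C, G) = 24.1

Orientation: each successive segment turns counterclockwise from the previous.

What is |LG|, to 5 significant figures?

7.9499

D is at the origin; DW runs at -2.4° with length 29.7, so W = (29.674, -1.2437). ∠DWL = 124.7° gives WL at 52.900° from the x-axis; with |WL| = 13.0, L = (37.516, 9.1249). ∠WLT = 139.5° gives LT at 93.400° from the x-axis; with |LT| = 17.5, T = (36.478, 26.594). LT ⟂ TQ, so TQ runs at -176.60°; with |TQ| = 20.6, Q = (15.914, 25.372). ∠TQB = 149.1° gives QB at -145.70° from the x-axis; with |QB| = 16.2, B = (2.5313, 16.243). ∠QBC = 102.5° gives BC at -68.200° from the x-axis; with |BC| = 14.1, C = (7.7675, 3.1516). The perpendicularity gives CG at right angles to BC, so CG runs at 21.800°; with |CG| = 24.1, G = (30.144, 12.102). Then |LG| = |G − L| = 7.9499.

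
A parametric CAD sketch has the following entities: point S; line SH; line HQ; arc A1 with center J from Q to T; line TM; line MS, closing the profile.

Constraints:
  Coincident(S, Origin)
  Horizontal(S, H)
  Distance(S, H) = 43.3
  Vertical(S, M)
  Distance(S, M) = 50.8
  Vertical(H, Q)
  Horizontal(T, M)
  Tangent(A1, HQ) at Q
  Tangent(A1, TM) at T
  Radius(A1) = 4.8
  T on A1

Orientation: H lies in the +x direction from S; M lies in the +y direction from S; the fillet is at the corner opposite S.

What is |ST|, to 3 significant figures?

63.7

S is at the origin; SH is horizontal with |SH| = 43.3 and H on the +x side, so H = (43.3, 0.00). SM is vertical with |SM| = 50.8 and M on the +y side, so M = (0.00, 50.8). The virtual corner opposite S is at (43.3, 50.8). A1 meets HQ tangentially, so JQ is at right angles to HQ and the tangent condition forces JT to be normal to TM, with radius 4.8, so the center J sits 4.8 in from both sides at J = (38.5, 46.0). That places the tangent points at Q = (43.3, 46.0) on HQ and T = (38.5, 50.8) on TM. Then |ST| = |T − S| = 63.7.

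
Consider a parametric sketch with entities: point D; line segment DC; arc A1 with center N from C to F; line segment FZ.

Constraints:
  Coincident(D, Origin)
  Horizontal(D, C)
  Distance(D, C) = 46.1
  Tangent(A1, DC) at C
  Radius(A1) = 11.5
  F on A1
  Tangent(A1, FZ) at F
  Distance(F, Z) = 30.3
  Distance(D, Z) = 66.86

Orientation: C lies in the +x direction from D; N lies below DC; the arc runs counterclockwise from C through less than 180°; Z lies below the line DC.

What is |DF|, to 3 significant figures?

39.9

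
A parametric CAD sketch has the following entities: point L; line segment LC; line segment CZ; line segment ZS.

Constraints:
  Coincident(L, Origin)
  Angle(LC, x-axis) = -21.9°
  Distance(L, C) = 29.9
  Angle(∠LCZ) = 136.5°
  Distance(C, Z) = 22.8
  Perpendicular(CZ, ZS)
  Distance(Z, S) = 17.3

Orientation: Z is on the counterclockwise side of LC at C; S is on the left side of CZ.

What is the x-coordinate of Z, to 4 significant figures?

48.94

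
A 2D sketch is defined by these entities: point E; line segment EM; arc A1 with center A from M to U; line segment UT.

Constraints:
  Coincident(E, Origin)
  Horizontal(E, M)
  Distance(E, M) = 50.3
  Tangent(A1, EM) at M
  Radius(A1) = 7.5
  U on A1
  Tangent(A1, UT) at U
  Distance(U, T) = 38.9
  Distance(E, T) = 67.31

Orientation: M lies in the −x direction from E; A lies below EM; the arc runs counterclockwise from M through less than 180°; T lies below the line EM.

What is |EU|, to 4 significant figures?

58.33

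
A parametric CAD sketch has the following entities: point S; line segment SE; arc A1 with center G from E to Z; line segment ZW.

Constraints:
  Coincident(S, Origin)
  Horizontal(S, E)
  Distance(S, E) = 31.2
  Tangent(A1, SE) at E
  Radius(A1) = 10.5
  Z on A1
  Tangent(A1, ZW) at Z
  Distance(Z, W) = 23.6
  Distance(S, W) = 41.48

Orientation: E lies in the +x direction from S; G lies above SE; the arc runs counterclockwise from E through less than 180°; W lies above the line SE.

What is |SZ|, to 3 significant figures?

42.7

Checks: |GZ| = 10.50 ✓; ∠(GZ, ZW) = 90.00° ✓; |ZW| = 23.60 ✓; |SW| = 41.48 ✓.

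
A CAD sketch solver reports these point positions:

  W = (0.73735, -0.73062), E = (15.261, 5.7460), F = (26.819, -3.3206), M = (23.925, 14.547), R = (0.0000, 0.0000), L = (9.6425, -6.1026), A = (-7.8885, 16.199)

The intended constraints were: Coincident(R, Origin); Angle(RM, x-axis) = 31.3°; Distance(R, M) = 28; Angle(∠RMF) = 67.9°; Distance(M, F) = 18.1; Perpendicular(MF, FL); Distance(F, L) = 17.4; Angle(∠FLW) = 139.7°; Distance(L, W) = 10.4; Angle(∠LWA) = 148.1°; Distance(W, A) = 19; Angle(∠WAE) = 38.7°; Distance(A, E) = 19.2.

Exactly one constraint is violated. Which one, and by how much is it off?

Distance(A, E) = 19.2 — off by 6.20.

R = (0.00, 0.00) ✓; RM at 31.30° ✓; |RM| = 28.00 ✓; ∠RMF = 67.90° ✓; |MF| = 18.10 ✓; ∠(MF, FL) = 90.00° ✓; |FL| = 17.40 ✓; ∠FLW = 139.7° ✓; |LW| = 10.40 ✓; ∠LWA = 148.1° ✓; |WA| = 19.00 ✓; ∠WAE = 38.70° ✓; |AE| = 25.40 ✗.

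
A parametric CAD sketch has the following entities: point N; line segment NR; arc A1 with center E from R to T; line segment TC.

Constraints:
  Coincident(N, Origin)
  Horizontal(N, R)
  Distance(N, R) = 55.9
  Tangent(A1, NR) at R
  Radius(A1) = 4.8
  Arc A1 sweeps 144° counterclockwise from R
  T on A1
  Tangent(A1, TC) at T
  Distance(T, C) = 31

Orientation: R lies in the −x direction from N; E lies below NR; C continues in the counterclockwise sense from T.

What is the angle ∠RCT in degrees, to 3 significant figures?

14.4°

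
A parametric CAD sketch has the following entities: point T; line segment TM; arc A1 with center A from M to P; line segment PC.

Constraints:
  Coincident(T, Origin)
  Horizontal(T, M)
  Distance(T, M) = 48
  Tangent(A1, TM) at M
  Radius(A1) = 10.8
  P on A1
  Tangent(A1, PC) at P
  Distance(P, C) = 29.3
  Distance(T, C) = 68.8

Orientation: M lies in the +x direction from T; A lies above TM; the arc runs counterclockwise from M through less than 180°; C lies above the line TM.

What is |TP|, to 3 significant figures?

60.0

Checks: T = (0.00, 0.00) ✓; |AP| = 10.80 ✓; ∠(AP, PC) = 90.00° ✓; |PC| = 29.30 ✓; |TC| = 68.80 ✓.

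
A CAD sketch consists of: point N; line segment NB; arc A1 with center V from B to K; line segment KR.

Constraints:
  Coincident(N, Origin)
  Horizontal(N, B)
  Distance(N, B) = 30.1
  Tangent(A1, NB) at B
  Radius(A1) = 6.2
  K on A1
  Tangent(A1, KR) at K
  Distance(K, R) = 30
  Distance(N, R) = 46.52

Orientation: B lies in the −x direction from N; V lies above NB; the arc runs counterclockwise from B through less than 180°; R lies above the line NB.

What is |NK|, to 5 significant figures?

25.008

N is at the origin; N and B share the same y with |NB| = 30.1 and B on the −x side, so B = (-30.100, 0.0000). A1 meets NB tangentially, so VB is at right angles to NB, so V = B + (0, 6.2) = (-30.100, 6.2000). Since VK ⟂ KR (tangency), |VR| = √(6.2² + 30.0²) = 30.634 regardless of where K sits on A1. So R lies on both circle(N, 46.52) and circle(V, 30.634); the above-NB intersection is R = (-28.470, 36.791). K is the foot of the tangent from R: K = (-23.970, 7.1300).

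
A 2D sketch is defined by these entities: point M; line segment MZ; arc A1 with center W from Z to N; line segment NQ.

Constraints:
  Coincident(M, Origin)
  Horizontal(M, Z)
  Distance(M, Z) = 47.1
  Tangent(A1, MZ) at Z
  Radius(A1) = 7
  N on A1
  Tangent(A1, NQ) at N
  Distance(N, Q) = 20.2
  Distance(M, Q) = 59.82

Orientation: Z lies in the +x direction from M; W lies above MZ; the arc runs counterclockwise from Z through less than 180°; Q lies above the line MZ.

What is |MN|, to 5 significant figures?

54.587

M is at the origin; MZ is horizontal with |MZ| = 47.1 and Z on the +x side, so Z = (47.100, 0.0000). The tangent condition forces WZ to be normal to MZ, so W = Z + (0, 7) = (47.100, 7.0000). Since WN ⟂ NQ (tangency), |WQ| = √(7.0² + 20.2²) = 21.378 regardless of where N sits on A1. So Q lies on both circle(M, 59.82) and circle(W, 21.378); the above-MZ intersection is Q = (53.117, 27.514). N is the foot of the tangent from Q: N = (54.092, 7.3379).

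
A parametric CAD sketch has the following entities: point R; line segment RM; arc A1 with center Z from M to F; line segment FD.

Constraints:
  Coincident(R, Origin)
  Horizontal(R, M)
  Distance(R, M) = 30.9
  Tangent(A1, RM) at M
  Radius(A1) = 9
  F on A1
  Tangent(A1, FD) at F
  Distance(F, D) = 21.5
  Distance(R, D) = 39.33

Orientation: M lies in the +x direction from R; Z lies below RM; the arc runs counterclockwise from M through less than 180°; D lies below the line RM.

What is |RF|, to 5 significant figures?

24.036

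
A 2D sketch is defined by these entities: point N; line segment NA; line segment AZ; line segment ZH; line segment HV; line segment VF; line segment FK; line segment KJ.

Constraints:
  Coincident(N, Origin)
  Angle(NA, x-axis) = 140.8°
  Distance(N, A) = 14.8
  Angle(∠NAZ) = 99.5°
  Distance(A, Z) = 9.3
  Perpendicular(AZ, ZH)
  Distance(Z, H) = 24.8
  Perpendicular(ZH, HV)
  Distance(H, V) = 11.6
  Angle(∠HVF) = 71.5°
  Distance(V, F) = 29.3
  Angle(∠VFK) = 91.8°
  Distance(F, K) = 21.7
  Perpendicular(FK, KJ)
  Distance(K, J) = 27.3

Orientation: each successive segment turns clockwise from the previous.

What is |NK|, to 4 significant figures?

32.28

N is at the origin; NA runs at 140.8° with length 14.8, so A = (-11.47, 9.354). ∠NAZ = 99.5° gives AZ at 60.30° from the x-axis; with |AZ| = 9.3, Z = (-6.861, 17.43). AZ is perpendicular to ZH, so ZH runs at -29.70°; with |ZH| = 24.8, H = (14.68, 5.145). The perpendicularity gives HV at right angles to ZH, so HV runs at -119.7°; with |HV| = 11.6, V = (8.933, -4.931). ∠HVF = 71.5° gives VF at 131.8° from the x-axis; with |VF| = 29.3, F = (-10.60, 16.91). ∠VFK = 91.8° gives FK at 43.60° from the x-axis; with |FK| = 21.7, K = (5.118, 31.88). Then |NK| = |K − N| = 32.28.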